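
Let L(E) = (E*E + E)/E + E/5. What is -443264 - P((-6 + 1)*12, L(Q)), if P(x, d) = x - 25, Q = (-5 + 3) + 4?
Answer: -443179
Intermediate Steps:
Q = 2 (Q = -2 + 4 = 2)
L(E) = E/5 + (E + E²)/E (L(E) = (E² + E)/E + E*(⅕) = (E + E²)/E + E/5 = E/5 + (E + E²)/E)
P(x, d) = -25 + x
-443264 - P((-6 + 1)*12, L(Q)) = -443264 - (-25 + (-6 + 1)*12) = -443264 - (-25 - 5*12) = -443264 - (-25 - 60) = -443264 - 1*(-85) = -443264 + 85 = -443179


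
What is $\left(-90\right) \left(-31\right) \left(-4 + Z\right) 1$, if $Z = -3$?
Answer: $-19530$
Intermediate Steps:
$\left(-90\right) \left(-31\right) \left(-4 + Z\right) 1 = \left(-90\right) \left(-31\right) \left(-4 - 3\right) 1 = 2790 \left(\left(-7\right) 1\right) = 2790 \left(-7\right) = -19530$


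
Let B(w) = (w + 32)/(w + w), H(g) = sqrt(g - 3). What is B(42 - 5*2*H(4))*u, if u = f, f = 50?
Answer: 50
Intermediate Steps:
H(g) = sqrt(-3 + g)
u = 50
B(w) = (32 + w)/(2*w) (B(w) = (32 + w)/((2*w)) = (32 + w)*(1/(2*w)) = (32 + w)/(2*w))
B(42 - 5*2*H(4))*u = ((32 + (42 - 5*2*sqrt(-3 + 4)))/(2*(42 - 5*2*sqrt(-3 + 4))))*50 = ((32 + (42 - 10*sqrt(1)))/(2*(42 - 10*sqrt(1))))*50 = ((32 + (42 - 10))/(2*(42 - 10)))*50 = ((1/2)*(32 + 32)/32)*50 = ((1/2)*(1/32)*64)*50 = 1*50 = 50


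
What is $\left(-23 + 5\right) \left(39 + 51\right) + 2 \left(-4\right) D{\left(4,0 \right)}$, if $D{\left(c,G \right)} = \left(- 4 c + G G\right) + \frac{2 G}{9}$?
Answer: $-1492$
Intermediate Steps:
$D{\left(c,G \right)} = G^{2} - 4 c + \frac{2 G}{9}$ ($D{\left(c,G \right)} = \left(- 4 c + G^{2}\right) + 2 G \frac{1}{9} = \left(G^{2} - 4 c\right) + \frac{2 G}{9} = G^{2} - 4 c + \frac{2 G}{9}$)
$\left(-23 + 5\right) \left(39 + 51\right) + 2 \left(-4\right) D{\left(4,0 \right)} = \left(-23 + 5\right) \left(39 + 51\right) + 2 \left(-4\right) \left(0^{2} - 16 + \frac{2}{9} \cdot 0\right) = \left(-18\right) 90 - 8 \left(0 - 16 + 0\right) = -1620 - -128 = -1620 + 128 = -1492$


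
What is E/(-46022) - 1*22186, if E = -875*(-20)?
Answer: -510530796/23011 ≈ -22186.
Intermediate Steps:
E = 17500
E/(-46022) - 1*22186 = 17500/(-46022) - 1*22186 = 17500*(-1/46022) - 22186 = -8750/23011 - 22186 = -510530796/23011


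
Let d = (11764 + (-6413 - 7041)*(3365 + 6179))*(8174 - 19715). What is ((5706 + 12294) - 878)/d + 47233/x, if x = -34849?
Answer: -34994600180373829/25819381197103254 ≈ -1.3554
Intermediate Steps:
d = 1481786059692 (d = (11764 - 13454*9544)*(-11541) = (11764 - 128404976)*(-11541) = -128393212*(-11541) = 1481786059692)
((5706 + 12294) - 878)/d + 47233/x = ((5706 + 12294) - 878)/1481786059692 + 47233/(-34849) = (18000 - 878)*(1/1481786059692) + 47233*(-1/34849) = 17122*(1/1481786059692) - 47233/34849 = 8561/740893029846 - 47233/34849 = -34994600180373829/25819381197103254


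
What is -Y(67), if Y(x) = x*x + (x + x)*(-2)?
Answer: -4221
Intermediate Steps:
Y(x) = x² - 4*x (Y(x) = x² + (2*x)*(-2) = x² - 4*x)
-Y(67) = -67*(-4 + 67) = -67*63 = -1*4221 = -4221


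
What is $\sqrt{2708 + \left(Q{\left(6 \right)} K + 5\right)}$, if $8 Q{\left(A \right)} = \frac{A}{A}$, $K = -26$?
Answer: $\frac{\sqrt{10839}}{2} \approx 52.055$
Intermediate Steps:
$Q{\left(A \right)} = \frac{1}{8}$ ($Q{\left(A \right)} = \frac{A \frac{1}{A}}{8} = \frac{1}{8} \cdot 1 = \frac{1}{8}$)
$\sqrt{2708 + \left(Q{\left(6 \right)} K + 5\right)} = \sqrt{2708 + \left(\frac{1}{8} \left(-26\right) + 5\right)} = \sqrt{2708 + \left(- \frac{13}{4} + 5\right)} = \sqrt{2708 + \frac{7}{4}} = \sqrt{\frac{10839}{4}} = \frac{\sqrt{10839}}{2}$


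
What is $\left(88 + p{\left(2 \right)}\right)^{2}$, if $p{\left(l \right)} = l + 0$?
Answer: $8100$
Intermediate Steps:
$p{\left(l \right)} = l$
$\left(88 + p{\left(2 \right)}\right)^{2} = \left(88 + 2\right)^{2} = 90^{2} = 8100$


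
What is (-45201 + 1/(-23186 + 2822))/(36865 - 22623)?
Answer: -920473165/290024088 ≈ -3.1738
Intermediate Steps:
(-45201 + 1/(-23186 + 2822))/(36865 - 22623) = (-45201 + 1/(-20364))/14242 = (-45201 - 1/20364)*(1/14242) = -920473165/20364*1/14242 = -920473165/290024088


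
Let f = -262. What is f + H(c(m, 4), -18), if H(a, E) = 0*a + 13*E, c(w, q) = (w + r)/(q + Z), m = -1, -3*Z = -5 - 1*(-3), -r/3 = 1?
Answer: -496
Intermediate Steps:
r = -3 (r = -3*1 = -3)
Z = ⅔ (Z = -(-5 - 1*(-3))/3 = -(-5 + 3)/3 = -⅓*(-2) = ⅔ ≈ 0.66667)
c(w, q) = (-3 + w)/(⅔ + q) (c(w, q) = (w - 3)/(q + ⅔) = (-3 + w)/(⅔ + q))
H(a, E) = 13*E (H(a, E) = 0 + 13*E = 13*E)
f + H(c(m, 4), -18) = -262 + 13*(-18) = -262 - 234 = -496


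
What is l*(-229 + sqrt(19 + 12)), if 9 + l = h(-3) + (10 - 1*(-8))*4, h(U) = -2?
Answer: -13969 + 61*sqrt(31) ≈ -13629.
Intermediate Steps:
l = 61 (l = -9 + (-2 + (10 - 1*(-8))*4) = -9 + (-2 + (10 + 8)*4) = -9 + (-2 + 18*4) = -9 + (-2 + 72) = -9 + 70 = 61)
l*(-229 + sqrt(19 + 12)) = 61*(-229 + sqrt(19 + 12)) = 61*(-229 + sqrt(31)) = -13969 + 61*sqrt(31)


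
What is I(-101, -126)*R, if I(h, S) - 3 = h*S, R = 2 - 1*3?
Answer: -12729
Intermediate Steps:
R = -1 (R = 2 - 3 = -1)
I(h, S) = 3 + S*h (I(h, S) = 3 + h*S = 3 + S*h)
I(-101, -126)*R = (3 - 126*(-101))*(-1) = (3 + 12726)*(-1) = 12729*(-1) = -12729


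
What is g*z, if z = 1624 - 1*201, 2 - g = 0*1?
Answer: 2846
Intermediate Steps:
g = 2 (g = 2 - 0 = 2 - 1*0 = 2 + 0 = 2)
z = 1423 (z = 1624 - 201 = 1423)
g*z = 2*1423 = 2846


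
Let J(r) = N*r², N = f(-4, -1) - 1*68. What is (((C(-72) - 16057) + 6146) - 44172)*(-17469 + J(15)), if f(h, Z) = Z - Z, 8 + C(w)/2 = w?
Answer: 1777488867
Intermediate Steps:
C(w) = -16 + 2*w
f(h, Z) = 0
N = -68 (N = 0 - 1*68 = 0 - 68 = -68)
J(r) = -68*r²
(((C(-72) - 16057) + 6146) - 44172)*(-17469 + J(15)) = ((((-16 + 2*(-72)) - 16057) + 6146) - 44172)*(-17469 - 68*15²) = ((((-16 - 144) - 16057) + 6146) - 44172)*(-17469 - 68*225) = (((-160 - 16057) + 6146) - 44172)*(-17469 - 15300) = ((-16217 + 6146) - 44172)*(-32769) = (-10071 - 44172)*(-32769) = -54243*(-32769) = 1777488867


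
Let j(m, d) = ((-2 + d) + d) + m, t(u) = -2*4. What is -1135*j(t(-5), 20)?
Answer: -34050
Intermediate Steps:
t(u) = -8
j(m, d) = -2 + m + 2*d (j(m, d) = (-2 + 2*d) + m = -2 + m + 2*d)
-1135*j(t(-5), 20) = -1135*(-2 - 8 + 2*20) = -1135*(-2 - 8 + 40) = -1135*30 = -34050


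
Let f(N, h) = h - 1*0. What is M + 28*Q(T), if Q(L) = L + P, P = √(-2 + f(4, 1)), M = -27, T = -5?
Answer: -167 + 28*I ≈ -167.0 + 28.0*I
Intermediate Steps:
f(N, h) = h (f(N, h) = h + 0 = h)
P = I (P = √(-2 + 1) = √(-1) = I ≈ 1.0*I)
Q(L) = I + L (Q(L) = L + I = I + L)
M + 28*Q(T) = -27 + 28*(I - 5) = -27 + 28*(-5 + I) = -27 + (-140 + 28*I) = -167 + 28*I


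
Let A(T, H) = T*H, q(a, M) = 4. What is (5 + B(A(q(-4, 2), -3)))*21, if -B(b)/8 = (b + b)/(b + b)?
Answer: -63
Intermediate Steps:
A(T, H) = H*T
B(b) = -8 (B(b) = -8*(b + b)/(b + b) = -8*2*b/(2*b) = -8*2*b*1/(2*b) = -8*1 = -8)
(5 + B(A(q(-4, 2), -3)))*21 = (5 - 8)*21 = -3*21 = -63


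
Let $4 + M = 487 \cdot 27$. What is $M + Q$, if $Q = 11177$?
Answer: $24322$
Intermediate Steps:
$M = 13145$ ($M = -4 + 487 \cdot 27 = -4 + 13149 = 13145$)
$M + Q = 13145 + 11177 = 24322$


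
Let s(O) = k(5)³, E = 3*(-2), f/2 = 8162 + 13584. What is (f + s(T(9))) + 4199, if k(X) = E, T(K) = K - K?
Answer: 47475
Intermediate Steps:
T(K) = 0
f = 43492 (f = 2*(8162 + 13584) = 2*21746 = 43492)
E = -6
k(X) = -6
s(O) = -216 (s(O) = (-6)³ = -216)
(f + s(T(9))) + 4199 = (43492 - 216) + 4199 = 43276 + 4199 = 47475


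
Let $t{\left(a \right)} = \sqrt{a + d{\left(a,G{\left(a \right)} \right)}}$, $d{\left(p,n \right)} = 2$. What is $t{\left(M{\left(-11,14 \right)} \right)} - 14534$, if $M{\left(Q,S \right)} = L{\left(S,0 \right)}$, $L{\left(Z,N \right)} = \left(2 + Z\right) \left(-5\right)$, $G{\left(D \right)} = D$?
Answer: $-14534 + i \sqrt{78} \approx -14534.0 + 8.8318 i$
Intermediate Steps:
$L{\left(Z,N \right)} = -10 - 5 Z$
$M{\left(Q,S \right)} = -10 - 5 S$
$t{\left(a \right)} = \sqrt{2 + a}$ ($t{\left(a \right)} = \sqrt{a + 2} = \sqrt{2 + a}$)
$t{\left(M{\left(-11,14 \right)} \right)} - 14534 = \sqrt{2 - 80} - 14534 = \sqrt{-78} - 14534 = i \sqrt{78} - 14534 = -14534 + i \sqrt{78}$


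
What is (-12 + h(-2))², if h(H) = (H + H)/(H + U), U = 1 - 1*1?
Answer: 100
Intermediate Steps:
U = 0 (U = 1 - 1 = 0)
h(H) = 2 (h(H) = (H + H)/(H + 0) = (2*H)/H = 2)
(-12 + h(-2))² = (-12 + 2)² = (-10)² = 100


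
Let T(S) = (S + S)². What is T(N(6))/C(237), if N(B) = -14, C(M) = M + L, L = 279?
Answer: 196/129 ≈ 1.5194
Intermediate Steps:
C(M) = 279 + M (C(M) = M + 279 = 279 + M)
T(S) = 4*S² (T(S) = (2*S)² = 4*S²)
T(N(6))/C(237) = (4*(-14)²)/(279 + 237) = (4*196)/516 = 784*(1/516) = 196/129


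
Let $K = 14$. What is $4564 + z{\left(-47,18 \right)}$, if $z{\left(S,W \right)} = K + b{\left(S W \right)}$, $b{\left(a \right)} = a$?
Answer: $3732$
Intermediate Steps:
$z{\left(S,W \right)} = 14 + S W$
$4564 + z{\left(-47,18 \right)} = 4564 + \left(14 - 846\right) = 4564 - 832 = 3732$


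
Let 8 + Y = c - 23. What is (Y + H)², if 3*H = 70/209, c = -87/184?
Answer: 13090481177929/13309775424 ≈ 983.52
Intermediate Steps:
c = -87/184 (c = -87*1/184 = -87/184 ≈ -0.47283)
H = 70/627 (H = (70/209)/3 = (70*(1/209))/3 = (⅓)*(70/209) = 70/627 ≈ 0.11164)
Y = -5791/184 (Y = -8 + (-87/184 - 23) = -8 - 4319/184 = -5791/184 ≈ -31.473)
(Y + H)² = (-5791/184 + 70/627)² = (-3618077/115368)² = 13090481177929/13309775424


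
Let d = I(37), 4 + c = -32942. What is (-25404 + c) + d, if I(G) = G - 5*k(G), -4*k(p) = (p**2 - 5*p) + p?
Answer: -227147/4 ≈ -56787.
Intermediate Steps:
k(p) = p - p**2/4 (k(p) = -((p**2 - 5*p) + p)/4 = -(p**2 - 4*p)/4 = p - p**2/4)
c = -32946 (c = -4 - 32942 = -32946)
I(G) = G - 5*G*(4 - G)/4
d = 6253/4 (d = (1/4)*37*(-16 + 5*37) = (1/4)*37*(-16 + 185) = (1/4)*37*169 = 6253/4 ≈ 1563.3)
(-25404 + c) + d = (-25404 - 32946) + 6253/4 = -58350 + 6253/4 = -227147/4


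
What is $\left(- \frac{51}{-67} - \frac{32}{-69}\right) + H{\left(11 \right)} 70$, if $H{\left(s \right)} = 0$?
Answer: $\frac{5663}{4623} \approx 1.225$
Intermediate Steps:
$\left(- \frac{51}{-67} - \frac{32}{-69}\right) + H{\left(11 \right)} 70 = \left(- \frac{51}{-67} - \frac{32}{-69}\right) + 0 \cdot 70 = \left(\left(-51\right) \left(- \frac{1}{67}\right) - - \frac{32}{69}\right) + 0 = \left(\frac{51}{67} + \frac{32}{69}\right) + 0 = \frac{5663}{4623} + 0 = \frac{5663}{4623}$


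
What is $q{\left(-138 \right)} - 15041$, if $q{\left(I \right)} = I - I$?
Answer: $-15041$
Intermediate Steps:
$q{\left(I \right)} = 0$
$q{\left(-138 \right)} - 15041 = 0 - 15041 = -15041$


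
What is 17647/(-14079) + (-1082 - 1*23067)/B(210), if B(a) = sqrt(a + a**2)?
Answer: -17647/14079 - 24149*sqrt(44310)/44310 ≈ -115.98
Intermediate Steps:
17647/(-14079) + (-1082 - 1*23067)/B(210) = 17647/(-14079) + (-1082 - 1*23067)/(sqrt(210*(1 + 210))) = 17647*(-1/14079) + (-1082 - 23067)/(sqrt(210*211)) = -17647/14079 - 24149*sqrt(44310)/44310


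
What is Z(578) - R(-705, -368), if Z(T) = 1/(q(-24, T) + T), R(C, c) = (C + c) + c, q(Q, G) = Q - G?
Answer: 34583/24 ≈ 1441.0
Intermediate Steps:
R(C, c) = C + 2*c
Z(T) = -1/24 (Z(T) = 1/((-24 - T) + T) = 1/(-24) = -1/24)
Z(578) - R(-705, -368) = -1/24 - (-705 + 2*(-368)) = -1/24 - (-705 - 736) = -1/24 - 1*(-1441) = -1/24 + 1441 = 34583/24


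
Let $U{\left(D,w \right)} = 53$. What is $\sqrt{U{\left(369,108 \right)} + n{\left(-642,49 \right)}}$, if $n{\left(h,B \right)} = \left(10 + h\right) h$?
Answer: $\sqrt{405797} \approx 637.02$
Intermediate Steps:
$n{\left(h,B \right)} = h \left(10 + h\right)$
$\sqrt{U{\left(369,108 \right)} + n{\left(-642,49 \right)}} = \sqrt{53 - 642 \left(10 - 642\right)} = \sqrt{53 - -405744} = \sqrt{53 + 405744} = \sqrt{405797}$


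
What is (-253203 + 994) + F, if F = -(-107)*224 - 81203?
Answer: -309444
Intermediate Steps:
F = -57235 (F = -1*(-23968) - 81203 = 23968 - 81203 = -57235)
(-253203 + 994) + F = (-253203 + 994) - 57235 = -252209 - 57235 = -309444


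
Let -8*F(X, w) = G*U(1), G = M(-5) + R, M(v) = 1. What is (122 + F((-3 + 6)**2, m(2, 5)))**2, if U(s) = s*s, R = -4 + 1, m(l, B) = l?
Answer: 239121/16 ≈ 14945.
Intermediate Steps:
R = -3
U(s) = s**2
G = -2 (G = 1 - 3 = -2)
F(X, w) = 1/4 (F(X, w) = -(-1)*1**2/4 = -(-1)/4 = -1/8*(-2) = 1/4)
(122 + F((-3 + 6)**2, m(2, 5)))**2 = (122 + 1/4)**2 = (489/4)**2 = 239121/16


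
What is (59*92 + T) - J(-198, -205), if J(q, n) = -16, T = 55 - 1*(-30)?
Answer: 5529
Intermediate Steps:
T = 85 (T = 55 + 30 = 85)
(59*92 + T) - J(-198, -205) = (59*92 + 85) - 1*(-16) = (5428 + 85) + 16 = 5513 + 16 = 5529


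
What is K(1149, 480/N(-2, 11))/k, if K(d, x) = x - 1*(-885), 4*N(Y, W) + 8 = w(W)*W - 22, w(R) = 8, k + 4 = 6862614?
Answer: 5325/39803138 ≈ 0.00013378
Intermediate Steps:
k = 6862610 (k = -4 + 6862614 = 6862610)
N(Y, W) = -15/2 + 2*W (N(Y, W) = -2 + (8*W - 22)/4 = -2 + (-22 + 8*W)/4 = -2 + (-11/2 + 2*W) = -15/2 + 2*W)
K(d, x) = 885 + x (K(d, x) = x + 885 = 885 + x)
K(1149, 480/N(-2, 11))/k = (885 + 480/(-15/2 + 2*11))/6862610 = (885 + 480/(-15/2 + 22))*(1/6862610) = (885 + 480/(29/2))*(1/6862610) = (885 + 480*(2/29))*(1/6862610) = (885 + 960/29)*(1/6862610) = (26625/29)*(1/6862610) = 5325/39803138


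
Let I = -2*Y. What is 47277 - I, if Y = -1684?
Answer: 43909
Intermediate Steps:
I = 3368 (I = -2*(-1684) = 3368)
47277 - I = 47277 - 1*3368 = 47277 - 3368 = 43909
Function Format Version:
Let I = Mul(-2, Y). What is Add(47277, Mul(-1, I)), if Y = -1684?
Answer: 43909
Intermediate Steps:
I = 3368 (I = Mul(-2, -1684) = 3368)
Add(47277, Mul(-1, I)) = Add(47277, Mul(-1, 3368)) = Add(47277, -3368) = 43909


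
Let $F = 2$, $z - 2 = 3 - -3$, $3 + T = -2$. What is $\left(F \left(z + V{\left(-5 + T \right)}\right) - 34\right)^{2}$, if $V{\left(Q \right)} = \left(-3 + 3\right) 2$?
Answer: $324$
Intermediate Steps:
$T = -5$ ($T = -3 - 2 = -5$)
$V{\left(Q \right)} = 0$ ($V{\left(Q \right)} = 0 \cdot 2 = 0$)
$z = 8$ ($z = 2 + \left(3 - -3\right) = 2 + \left(3 + 3\right) = 2 + 6 = 8$)
$\left(F \left(z + V{\left(-5 + T \right)}\right) - 34\right)^{2} = \left(2 \left(8 + 0\right) - 34\right)^{2} = \left(2 \cdot 8 - 34\right)^{2} = \left(16 - 34\right)^{2} = \left(-18\right)^{2} = 324$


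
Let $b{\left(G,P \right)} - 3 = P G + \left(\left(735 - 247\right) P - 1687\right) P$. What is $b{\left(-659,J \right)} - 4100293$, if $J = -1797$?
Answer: $1575969464$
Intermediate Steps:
$b{\left(G,P \right)} = 3 + G P + P \left(-1687 + 488 P\right)$ ($b{\left(G,P \right)} = 3 + \left(P G + \left(\left(735 - 247\right) P - 1687\right) P\right) = 3 + \left(G P + \left(\left(735 - 247\right) P - 1687\right) P\right) = 3 + \left(G P + \left(488 P - 1687\right) P\right) = 3 + \left(G P + \left(-1687 + 488 P\right) P\right) = 3 + \left(G P + P \left(-1687 + 488 P\right)\right) = 3 + G P + P \left(-1687 + 488 P\right)$)
$b{\left(-659,J \right)} - 4100293 = \left(3 - -3031539 + 488 \left(-1797\right)^{2} - -1184223\right) - 4100293 = \left(3 + 3031539 + 488 \cdot 3229209 + 1184223\right) - 4100293 = \left(3 + 3031539 + 1575853992 + 1184223\right) - 4100293 = 1580069757 - 4100293 = 1575969464$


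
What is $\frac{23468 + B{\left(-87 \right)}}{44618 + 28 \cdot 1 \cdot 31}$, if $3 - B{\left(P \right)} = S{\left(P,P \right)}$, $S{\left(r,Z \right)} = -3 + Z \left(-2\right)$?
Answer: $\frac{11650}{22743} \approx 0.51225$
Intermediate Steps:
$S{\left(r,Z \right)} = -3 - 2 Z$
$B{\left(P \right)} = 6 + 2 P$ ($B{\left(P \right)} = 3 - \left(-3 - 2 P\right) = 3 + \left(3 + 2 P\right) = 6 + 2 P$)
$\frac{23468 + B{\left(-87 \right)}}{44618 + 28 \cdot 1 \cdot 31} = \frac{23468 + \left(6 + 2 \left(-87\right)\right)}{44618 + 28 \cdot 1 \cdot 31} = \frac{23468 + \left(6 - 174\right)}{44618 + 28 \cdot 31} = \frac{23468 - 168}{44618 + 868} = \frac{23300}{45486} = 23300 \cdot \frac{1}{45486} = \frac{11650}{22743}$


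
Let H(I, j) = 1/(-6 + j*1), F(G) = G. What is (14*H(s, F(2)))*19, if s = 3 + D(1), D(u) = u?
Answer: -133/2 ≈ -66.500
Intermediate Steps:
s = 4 (s = 3 + 1 = 4)
H(I, j) = 1/(-6 + j)
(14*H(s, F(2)))*19 = (14/(-6 + 2))*19 = (14/(-4))*19 = (14*(-¼))*19 = -7/2*19 = -133/2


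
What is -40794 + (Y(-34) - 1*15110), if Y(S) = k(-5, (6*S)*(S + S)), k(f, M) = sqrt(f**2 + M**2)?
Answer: -55904 + sqrt(192432409) ≈ -42032.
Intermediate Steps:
k(f, M) = sqrt(M**2 + f**2)
Y(S) = sqrt(25 + 144*S**4) (Y(S) = sqrt(((6*S)*(S + S))**2 + (-5)**2) = sqrt(((6*S)*(2*S))**2 + 25) = sqrt((12*S**2)**2 + 25) = sqrt(144*S**4 + 25) = sqrt(25 + 144*S**4))
-40794 + (Y(-34) - 1*15110) = -40794 + (sqrt(25 + 144*(-34)**4) - 1*15110) = -40794 + (sqrt(25 + 144*1336336) - 15110) = -40794 + (sqrt(25 + 192432384) - 15110) = -40794 + (sqrt(192432409) - 15110) = -40794 + (-15110 + sqrt(192432409)) = -55904 + sqrt(192432409)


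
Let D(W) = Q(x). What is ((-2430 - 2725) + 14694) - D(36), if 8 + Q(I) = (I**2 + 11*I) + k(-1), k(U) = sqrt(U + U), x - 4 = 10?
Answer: 9197 - I*sqrt(2) ≈ 9197.0 - 1.4142*I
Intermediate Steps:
x = 14 (x = 4 + 10 = 14)
k(U) = sqrt(2)*sqrt(U) (k(U) = sqrt(2*U) = sqrt(2)*sqrt(U))
Q(I) = -8 + I**2 + 11*I + I*sqrt(2) (Q(I) = -8 + ((I**2 + 11*I) + sqrt(2)*sqrt(-1)) = -8 + ((I**2 + 11*I) + sqrt(2)*I) = -8 + ((I**2 + 11*I) + I*sqrt(2)) = -8 + (I**2 + 11*I + I*sqrt(2)) = -8 + I**2 + 11*I + I*sqrt(2))
D(W) = 342 + I*sqrt(2) (D(W) = -8 + 14**2 + 11*14 + I*sqrt(2) = -8 + 196 + 154 + I*sqrt(2) = 342 + I*sqrt(2))
((-2430 - 2725) + 14694) - D(36) = ((-2430 - 2725) + 14694) - (342 + I*sqrt(2)) = (-5155 + 14694) + (-342 - I*sqrt(2)) = 9539 + (-342 - I*sqrt(2)) = 9197 - I*sqrt(2)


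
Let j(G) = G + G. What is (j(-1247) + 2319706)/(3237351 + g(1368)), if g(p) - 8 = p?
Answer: 2317212/3238727 ≈ 0.71547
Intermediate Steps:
g(p) = 8 + p
j(G) = 2*G
(j(-1247) + 2319706)/(3237351 + g(1368)) = (2*(-1247) + 2319706)/(3237351 + (8 + 1368)) = (-2494 + 2319706)/(3237351 + 1376) = 2317212/3238727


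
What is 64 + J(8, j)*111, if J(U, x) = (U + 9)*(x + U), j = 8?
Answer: 30256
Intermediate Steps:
J(U, x) = (9 + U)*(U + x)
64 + J(8, j)*111 = 64 + (8² + 9*8 + 9*8 + 8*8)*111 = 64 + (64 + 72 + 72 + 64)*111 = 64 + 272*111 = 64 + 30192 = 30256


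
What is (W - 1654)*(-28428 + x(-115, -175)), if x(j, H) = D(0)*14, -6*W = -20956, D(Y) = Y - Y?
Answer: -52269616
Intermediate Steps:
D(Y) = 0
W = 10478/3 (W = -⅙*(-20956) = 10478/3 ≈ 3492.7)
x(j, H) = 0 (x(j, H) = 0*14 = 0)
(W - 1654)*(-28428 + x(-115, -175)) = (10478/3 - 1654)*(-28428 + 0) = (5516/3)*(-28428) = -52269616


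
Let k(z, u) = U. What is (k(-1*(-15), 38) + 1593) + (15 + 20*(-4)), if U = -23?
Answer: 1505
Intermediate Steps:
k(z, u) = -23
(k(-1*(-15), 38) + 1593) + (15 + 20*(-4)) = (-23 + 1593) + (15 + 20*(-4)) = 1570 + (15 - 80) = 1570 - 65 = 1505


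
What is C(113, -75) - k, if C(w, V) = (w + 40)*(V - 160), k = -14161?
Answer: -21794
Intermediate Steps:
C(w, V) = (-160 + V)*(40 + w) (C(w, V) = (40 + w)*(-160 + V) = (-160 + V)*(40 + w))
C(113, -75) - k = (-6400 - 160*113 + 40*(-75) - 75*113) - 1*(-14161) = (-6400 - 18080 - 3000 - 8475) + 14161 = -35955 + 14161 = -21794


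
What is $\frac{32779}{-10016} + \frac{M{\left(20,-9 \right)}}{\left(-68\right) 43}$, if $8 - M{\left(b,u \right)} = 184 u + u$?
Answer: $- \frac{28150641}{7321696} \approx -3.8448$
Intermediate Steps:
$M{\left(b,u \right)} = 8 - 185 u$ ($M{\left(b,u \right)} = 8 - \left(184 u + u\right) = 8 - 185 u$)
$\frac{32779}{-10016} + \frac{M{\left(20,-9 \right)}}{\left(-68\right) 43} = \frac{32779}{-10016} + \frac{8 - -1665}{\left(-68\right) 43} = 32779 \left(- \frac{1}{10016}\right) + \frac{8 + 1665}{-2924} = - \frac{32779}{10016} + 1673 \left(- \frac{1}{2924}\right) = - \frac{32779}{10016} - \frac{1673}{2924} = - \frac{28150641}{7321696}$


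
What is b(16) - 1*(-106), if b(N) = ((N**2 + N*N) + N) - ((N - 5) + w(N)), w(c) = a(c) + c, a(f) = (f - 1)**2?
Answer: 382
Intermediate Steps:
a(f) = (-1 + f)**2
w(c) = c + (-1 + c)**2 (w(c) = (-1 + c)**2 + c = c + (-1 + c)**2)
b(N) = 5 - N - (-1 + N)**2 + 2*N**2 (b(N) = ((N**2 + N*N) + N) - ((N - 5) + (N + (-1 + N)**2)) = ((N**2 + N**2) + N) - ((-5 + N) + (N + (-1 + N)**2)) = (2*N**2 + N) - (-5 + (-1 + N)**2 + 2*N) = (N + 2*N**2) + (5 - (-1 + N)**2 - 2*N) = 5 - N - (-1 + N)**2 + 2*N**2)
b(16) - 1*(-106) = (4 + 16 + 16**2) - 1*(-106) = (4 + 16 + 256) + 106 = 276 + 106 = 382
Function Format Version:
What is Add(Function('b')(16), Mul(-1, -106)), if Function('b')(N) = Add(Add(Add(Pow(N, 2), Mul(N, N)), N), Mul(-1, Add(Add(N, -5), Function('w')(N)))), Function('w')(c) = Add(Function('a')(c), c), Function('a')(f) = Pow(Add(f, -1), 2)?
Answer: 382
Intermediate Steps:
Function('a')(f) = Pow(Add(-1, f), 2)
Function('w')(c) = Add(c, Pow(Add(-1, c), 2)) (Function('w')(c) = Add(Pow(Add(-1, c), 2), c) = Add(c, Pow(Add(-1, c), 2)))
Function('b')(N) = Add(5, Mul(-1, N), Mul(-1, Pow(Add(-1, N), 2)), Mul(2, Pow(N, 2))) (Function('b')(N) = Add(Add(Add(Pow(N, 2), Mul(N, N)), N), Mul(-1, Add(Add(N, -5), Add(N, Pow(Add(-1, N), 2))))) = Add(Add(Add(Pow(N, 2), Pow(N, 2)), N), Mul(-1, Add(Add(-5, N), Add(N, Pow(Add(-1, N), 2))))) = Add(Add(Mul(2, Pow(N, 2)), N), Mul(-1, Add(-5, Pow(Add(-1, N), 2), Mul(2, N)))) = Add(Add(N, Mul(2, Pow(N, 2))), Add(5, Mul(-1, Pow(Add(-1, N), 2)), Mul(-2, N))) = Add(5, Mul(-1, N), Mul(-1, Pow(Add(-1, N), 2)), Mul(2, Pow(N, 2))))
Add(Function('b')(16), Mul(-1, -106)) = Add(Add(4, 16, Pow(16, 2)), Mul(-1, -106)) = Add(Add(4, 16, 256), 106) = Add(276, 106) = 382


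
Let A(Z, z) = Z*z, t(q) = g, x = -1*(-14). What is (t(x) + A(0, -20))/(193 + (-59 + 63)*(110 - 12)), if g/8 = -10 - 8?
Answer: -16/65 ≈ -0.24615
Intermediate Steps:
x = 14
g = -144 (g = 8*(-10 - 8) = 8*(-18) = -144)
t(q) = -144
(t(x) + A(0, -20))/(193 + (-59 + 63)*(110 - 12)) = (-144 + 0*(-20))/(193 + (-59 + 63)*(110 - 12)) = (-144 + 0)/(193 + 4*98) = -144/(193 + 392) = -144/585 = (1/585)*(-144) = -16/65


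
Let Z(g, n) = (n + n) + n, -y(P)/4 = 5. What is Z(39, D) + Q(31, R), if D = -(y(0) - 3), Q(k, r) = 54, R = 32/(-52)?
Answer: 123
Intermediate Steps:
R = -8/13 (R = 32*(-1/52) = -8/13 ≈ -0.61539)
y(P) = -20 (y(P) = -4*5 = -20)
D = 23 (D = -(-20 - 3) = -1*(-23) = 23)
Z(g, n) = 3*n (Z(g, n) = 2*n + n = 3*n)
Z(39, D) + Q(31, R) = 3*23 + 54 = 69 + 54 = 123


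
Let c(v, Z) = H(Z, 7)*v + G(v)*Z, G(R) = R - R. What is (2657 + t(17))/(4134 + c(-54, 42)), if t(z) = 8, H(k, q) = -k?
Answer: 2665/6402 ≈ 0.41628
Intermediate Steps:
G(R) = 0
c(v, Z) = -Z*v (c(v, Z) = (-Z)*v + 0*Z = -Z*v + 0 = -Z*v)
(2657 + t(17))/(4134 + c(-54, 42)) = (2657 + 8)/(4134 - 1*42*(-54)) = 2665/(4134 + 2268) = 2665/6402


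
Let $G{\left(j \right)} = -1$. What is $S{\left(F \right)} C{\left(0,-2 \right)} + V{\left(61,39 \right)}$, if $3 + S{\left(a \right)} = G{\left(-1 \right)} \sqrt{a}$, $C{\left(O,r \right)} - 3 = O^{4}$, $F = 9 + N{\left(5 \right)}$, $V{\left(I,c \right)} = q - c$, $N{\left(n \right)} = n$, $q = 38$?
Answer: $-10 - 3 \sqrt{14} \approx -21.225$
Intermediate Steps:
$V{\left(I,c \right)} = 38 - c$
$F = 14$ ($F = 9 + 5 = 14$)
$C{\left(O,r \right)} = 3 + O^{4}$
$S{\left(a \right)} = -3 - \sqrt{a}$
$S{\left(F \right)} C{\left(0,-2 \right)} + V{\left(61,39 \right)} = \left(-3 - \sqrt{14}\right) \left(3 + 0^{4}\right) + \left(38 - 39\right) = \left(-3 - \sqrt{14}\right) \left(3 + 0\right) + \left(38 - 39\right) = \left(-3 - \sqrt{14}\right) 3 - 1 = \left(-9 - 3 \sqrt{14}\right) - 1 = -10 - 3 \sqrt{14}$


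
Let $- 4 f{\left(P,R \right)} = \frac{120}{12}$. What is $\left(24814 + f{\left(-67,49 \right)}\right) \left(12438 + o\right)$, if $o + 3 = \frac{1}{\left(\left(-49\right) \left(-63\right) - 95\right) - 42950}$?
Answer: $\frac{24656563546167}{79916} \approx 3.0853 \cdot 10^{8}$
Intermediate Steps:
$o = - \frac{119875}{39958}$ ($o = -3 + \frac{1}{\left(\left(-49\right) \left(-63\right) - 95\right) - 42950} = -3 + \frac{1}{\left(3087 - 95\right) - 42950} = -3 + \frac{1}{2992 - 42950} = -3 + \frac{1}{-39958} = -3 - \frac{1}{39958} = - \frac{119875}{39958} \approx -3.0$)
$f{\left(P,R \right)} = - \frac{5}{2}$ ($f{\left(P,R \right)} = - \frac{120 \cdot \frac{1}{12}}{4} = \left(- \frac{1}{4}\right) 10 = - \frac{5}{2}$)
$\left(24814 + f{\left(-67,49 \right)}\right) \left(12438 + o\right) = \left(24814 - \frac{5}{2}\right) \left(12438 - \frac{119875}{39958}\right) = \frac{49623}{2} \cdot \frac{496877729}{39958} = \frac{24656563546167}{79916}$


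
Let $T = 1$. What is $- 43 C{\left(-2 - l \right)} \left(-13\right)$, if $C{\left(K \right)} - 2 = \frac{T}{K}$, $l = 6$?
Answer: $\frac{8385}{8} \approx 1048.1$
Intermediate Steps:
$C{\left(K \right)} = 2 + \frac{1}{K}$ ($C{\left(K \right)} = 2 + 1 \frac{1}{K} = 2 + \frac{1}{K}$)
$- 43 C{\left(-2 - l \right)} \left(-13\right) = - 43 \left(2 + \frac{1}{-2 - 6}\right) \left(-13\right) = - 43 \left(2 + \frac{1}{-8}\right) \left(-13\right) = - 43 \left(2 - \frac{1}{8}\right) \left(-13\right) = \left(-43\right) \frac{15}{8} \left(-13\right) = \left(- \frac{645}{8}\right) \left(-13\right) = \frac{8385}{8}$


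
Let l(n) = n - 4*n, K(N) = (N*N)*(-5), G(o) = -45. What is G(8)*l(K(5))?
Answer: -16875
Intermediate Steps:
K(N) = -5*N² (K(N) = N²*(-5) = -5*N²)
l(n) = -3*n
G(8)*l(K(5)) = -(-135)*(-5*5²) = -(-135)*(-5*25) = -(-135)*(-125) = -45*375 = -16875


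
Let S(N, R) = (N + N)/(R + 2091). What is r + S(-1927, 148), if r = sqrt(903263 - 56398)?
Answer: -3854/2239 + sqrt(846865) ≈ 918.53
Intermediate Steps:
r = sqrt(846865) ≈ 920.25
S(N, R) = 2*N/(2091 + R) (S(N, R) = (2*N)/(2091 + R) = 2*N/(2091 + R))
r + S(-1927, 148) = sqrt(846865) + 2*(-1927)/(2091 + 148) = sqrt(846865) + 2*(-1927)/2239 = sqrt(846865) + 2*(-1927)*(1/2239) = sqrt(846865) - 3854/2239 = -3854/2239 + sqrt(846865)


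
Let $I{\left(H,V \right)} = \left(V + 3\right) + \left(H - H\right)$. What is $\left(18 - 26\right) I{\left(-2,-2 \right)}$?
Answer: $-8$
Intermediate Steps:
$I{\left(H,V \right)} = 3 + V$ ($I{\left(H,V \right)} = \left(3 + V\right) + 0 = 3 + V$)
$\left(18 - 26\right) I{\left(-2,-2 \right)} = \left(18 - 26\right) \left(3 - 2\right) = \left(-8\right) 1 = -8$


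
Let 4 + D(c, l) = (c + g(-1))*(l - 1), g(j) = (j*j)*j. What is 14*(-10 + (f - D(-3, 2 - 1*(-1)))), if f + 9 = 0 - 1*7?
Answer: -196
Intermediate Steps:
g(j) = j**3 (g(j) = j**2*j = j**3)
f = -16 (f = -9 + (0 - 1*7) = -9 + (0 - 7) = -9 - 7 = -16)
D(c, l) = -4 + (-1 + c)*(-1 + l) (D(c, l) = -4 + (c + (-1)**3)*(l - 1) = -4 + (c - 1)*(-1 + l) = -4 + (-1 + c)*(-1 + l))
14*(-10 + (f - D(-3, 2 - 1*(-1)))) = 14*(-10 + (-16 - (-3 - 1*(-3) - (2 - 1*(-1)) - 3*(2 - 1*(-1))))) = 14*(-10 + (-16 - (-3 + 3 - (2 + 1) - 3*(2 + 1)))) = 14*(-10 + (-16 - (-3 + 3 - 1*3 - 3*3))) = 14*(-10 + (-16 - (-3 + 3 - 3 - 9))) = 14*(-10 + (-16 - 1*(-12))) = 14*(-10 + (-16 + 12)) = 14*(-10 - 4) = 14*(-14) = -196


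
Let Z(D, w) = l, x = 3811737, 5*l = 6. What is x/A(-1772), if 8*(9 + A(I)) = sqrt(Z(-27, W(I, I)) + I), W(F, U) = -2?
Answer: -5488901280/17387 - 15246948*I*sqrt(44270)/17387 ≈ -3.1569e+5 - 1.8451e+5*I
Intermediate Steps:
l = 6/5 (l = (1/5)*6 = 6/5 ≈ 1.2000)
Z(D, w) = 6/5
A(I) = -9 + sqrt(6/5 + I)/8
x/A(-1772) = 3811737/(-9 + sqrt(30 + 25*(-1772))/40) = 3811737/(-9 + sqrt(30 - 44300)/40) = 3811737/(-9 + sqrt(-44270)/40) = 3811737/(-9 + (I*sqrt(44270))/40) = 3811737/(-9 + I*sqrt(44270)/40)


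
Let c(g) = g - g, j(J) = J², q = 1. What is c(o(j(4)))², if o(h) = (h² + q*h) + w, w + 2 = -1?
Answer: 0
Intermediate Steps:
w = -3 (w = -2 - 1 = -3)
o(h) = -3 + h + h² (o(h) = (h² + 1*h) - 3 = (h² + h) - 3 = (h + h²) - 3 = -3 + h + h²)
c(g) = 0
c(o(j(4)))² = 0² = 0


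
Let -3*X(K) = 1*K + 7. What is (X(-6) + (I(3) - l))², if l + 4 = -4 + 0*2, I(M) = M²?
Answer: 2500/9 ≈ 277.78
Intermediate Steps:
X(K) = -7/3 - K/3 (X(K) = -(1*K + 7)/3 = -(K + 7)/3 = -(7 + K)/3 = -7/3 - K/3)
l = -8 (l = -4 + (-4 + 0*2) = -4 + (-4 + 0) = -4 - 4 = -8)
(X(-6) + (I(3) - l))² = ((-7/3 - ⅓*(-6)) + (3² - 1*(-8)))² = ((-7/3 + 2) + (9 + 8))² = (-⅓ + 17)² = (50/3)² = 2500/9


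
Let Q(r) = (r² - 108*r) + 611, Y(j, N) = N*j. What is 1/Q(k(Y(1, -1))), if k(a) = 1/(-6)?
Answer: 36/22645 ≈ 0.0015898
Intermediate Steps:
k(a) = -⅙
Q(r) = 611 + r² - 108*r
1/Q(k(Y(1, -1))) = 1/(611 + (-⅙)² - 108*(-⅙)) = 1/(611 + 1/36 + 18) = 1/(22645/36) = 36/22645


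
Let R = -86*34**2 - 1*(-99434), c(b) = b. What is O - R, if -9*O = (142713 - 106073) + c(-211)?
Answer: -12197/3 ≈ -4065.7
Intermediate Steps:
R = 18 (R = -86*1156 + 99434 = -99416 + 99434 = 18)
O = -12143/3 (O = -((142713 - 106073) - 211)/9 = -(36640 - 211)/9 = -1/9*36429 = -12143/3 ≈ -4047.7)
O - R = -12143/3 - 1*18 = -12143/3 - 18 = -12197/3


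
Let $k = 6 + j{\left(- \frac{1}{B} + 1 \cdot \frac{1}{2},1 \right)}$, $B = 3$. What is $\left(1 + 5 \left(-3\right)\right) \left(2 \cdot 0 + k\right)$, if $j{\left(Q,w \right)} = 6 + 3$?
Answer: $-210$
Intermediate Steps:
$j{\left(Q,w \right)} = 9$
$k = 15$ ($k = 6 + 9 = 15$)
$\left(1 + 5 \left(-3\right)\right) \left(2 \cdot 0 + k\right) = \left(1 + 5 \left(-3\right)\right) \left(2 \cdot 0 + 15\right) = \left(1 - 15\right) \left(0 + 15\right) = \left(-14\right) 15 = -210$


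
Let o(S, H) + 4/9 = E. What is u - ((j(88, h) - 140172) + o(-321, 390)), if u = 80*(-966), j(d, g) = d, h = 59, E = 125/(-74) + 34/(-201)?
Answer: 2802542843/44622 ≈ 62806.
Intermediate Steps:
E = -27641/14874 (E = 125*(-1/74) + 34*(-1/201) = -125/74 - 34/201 = -27641/14874 ≈ -1.8583)
o(S, H) = -102755/44622 (o(S, H) = -4/9 - 27641/14874 = -102755/44622)
u = -77280
u - ((j(88, h) - 140172) + o(-321, 390)) = -77280 - ((88 - 140172) - 102755/44622) = -77280 - (-140084 - 102755/44622) = -77280 - 1*(-6250931003/44622) = -77280 + 6250931003/44622 = 2802542843/44622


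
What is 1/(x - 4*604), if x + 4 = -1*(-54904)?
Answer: 1/52484 ≈ 1.9053e-5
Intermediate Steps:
x = 54900 (x = -4 - 1*(-54904) = -4 + 54904 = 54900)
1/(x - 4*604) = 1/(54900 - 4*604) = 1/(54900 - 2416) = 1/52484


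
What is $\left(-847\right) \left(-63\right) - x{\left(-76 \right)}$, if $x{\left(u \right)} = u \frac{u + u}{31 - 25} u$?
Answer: $\frac{599059}{3} \approx 1.9969 \cdot 10^{5}$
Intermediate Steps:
$x{\left(u \right)} = \frac{u^{3}}{3}$ ($x{\left(u \right)} = u \frac{2 u}{6} u = u 2 u \frac{1}{6} u = u \frac{u}{3} u = \frac{u^{2}}{3} u = \frac{u^{3}}{3}$)
$\left(-847\right) \left(-63\right) - x{\left(-76 \right)} = \left(-847\right) \left(-63\right) - \frac{\left(-76\right)^{3}}{3} = 53361 - \frac{1}{3} \left(-438976\right) = 53361 - - \frac{438976}{3} = 53361 + \frac{438976}{3} = \frac{599059}{3}$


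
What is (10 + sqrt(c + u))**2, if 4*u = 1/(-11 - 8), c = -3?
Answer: (380 + I*sqrt(4351))**2/1444 ≈ 96.987 + 34.717*I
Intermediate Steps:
u = -1/76 (u = 1/(4*(-11 - 8)) = (1/4)/(-19) = (1/4)*(-1/19) = -1/76 ≈ -0.013158)
(10 + sqrt(c + u))**2 = (10 + sqrt(-3 - 1/76))**2 = (10 + sqrt(-229/76))**2 = (10 + I*sqrt(4351)/38)**2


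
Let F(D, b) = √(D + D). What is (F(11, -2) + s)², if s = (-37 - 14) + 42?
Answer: (9 - √22)² ≈ 18.573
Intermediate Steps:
F(D, b) = √2*√D (F(D, b) = √(2*D) = √2*√D)
s = -9 (s = -51 + 42 = -9)
(F(11, -2) + s)² = (√2*√11 - 9)² = (√22 - 9)² = (-9 + √22)²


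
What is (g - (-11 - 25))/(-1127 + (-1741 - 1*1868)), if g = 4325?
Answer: -4361/4736 ≈ -0.92082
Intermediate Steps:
(g - (-11 - 25))/(-1127 + (-1741 - 1*1868)) = (4325 - (-11 - 25))/(-1127 + (-1741 - 1*1868)) = (4325 - 1*(-36))/(-1127 + (-1741 - 1868)) = (4325 + 36)/(-1127 - 3609) = 4361/(-4736) = 4361*(-1/4736) = -4361/4736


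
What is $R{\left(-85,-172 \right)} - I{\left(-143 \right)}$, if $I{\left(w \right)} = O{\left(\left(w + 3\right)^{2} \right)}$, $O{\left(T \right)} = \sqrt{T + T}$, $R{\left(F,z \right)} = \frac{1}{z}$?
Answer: $- \frac{1}{172} - 140 \sqrt{2} \approx -198.0$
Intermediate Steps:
$O{\left(T \right)} = \sqrt{2} \sqrt{T}$ ($O{\left(T \right)} = \sqrt{2 T} = \sqrt{2} \sqrt{T}$)
$I{\left(w \right)} = \sqrt{2} \sqrt{\left(3 + w\right)^{2}}$ ($I{\left(w \right)} = \sqrt{2} \sqrt{\left(w + 3\right)^{2}} = \sqrt{2} \sqrt{\left(3 + w\right)^{2}}$)
$R{\left(-85,-172 \right)} - I{\left(-143 \right)} = \frac{1}{-172} - \sqrt{2} \sqrt{\left(3 - 143\right)^{2}} = - \frac{1}{172} - \sqrt{2} \sqrt{\left(-140\right)^{2}} = - \frac{1}{172} - \sqrt{2} \sqrt{19600} = - \frac{1}{172} - \sqrt{2} \cdot 140 = - \frac{1}{172} - 140 \sqrt{2}$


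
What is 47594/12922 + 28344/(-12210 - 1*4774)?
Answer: 27629708/13716703 ≈ 2.0143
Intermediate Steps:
47594/12922 + 28344/(-12210 - 1*4774) = 47594*(1/12922) + 28344/(-12210 - 4774) = 23797/6461 + 28344/(-16984) = 23797/6461 + 28344*(-1/16984) = 23797/6461 - 3543/2123 = 27629708/13716703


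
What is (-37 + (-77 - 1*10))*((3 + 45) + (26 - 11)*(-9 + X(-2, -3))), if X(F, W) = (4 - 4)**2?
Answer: 10788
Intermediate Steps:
X(F, W) = 0 (X(F, W) = 0**2 = 0)
(-37 + (-77 - 1*10))*((3 + 45) + (26 - 11)*(-9 + X(-2, -3))) = (-37 + (-77 - 1*10))*((3 + 45) + (26 - 11)*(-9 + 0)) = (-37 + (-77 - 10))*(48 + 15*(-9)) = (-37 - 87)*(48 - 135) = -124*(-87) = 10788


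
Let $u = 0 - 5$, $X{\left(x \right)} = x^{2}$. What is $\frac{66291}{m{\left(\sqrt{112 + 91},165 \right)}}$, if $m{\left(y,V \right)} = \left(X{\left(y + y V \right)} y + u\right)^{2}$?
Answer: $\frac{66291}{\left(5 - 5593868 \sqrt{203}\right)^{2}} \approx 1.0436 \cdot 10^{-11}$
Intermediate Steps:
$u = -5$ ($u = 0 - 5 = -5$)
$m{\left(y,V \right)} = \left(-5 + y \left(y + V y\right)^{2}\right)^{2}$ ($m{\left(y,V \right)} = \left(\left(y + y V\right)^{2} y - 5\right)^{2} = \left(\left(y + V y\right)^{2} y - 5\right)^{2} = \left(y \left(y + V y\right)^{2} - 5\right)^{2} = \left(-5 + y \left(y + V y\right)^{2}\right)^{2}$)
$\frac{66291}{m{\left(\sqrt{112 + 91},165 \right)}} = \frac{66291}{\left(-5 + \left(\sqrt{112 + 91}\right)^{3} \left(1 + 165\right)^{2}\right)^{2}} = \frac{66291}{\left(-5 + \left(\sqrt{203}\right)^{3} \cdot 166^{2}\right)^{2}} = \frac{66291}{\left(-5 + 203 \sqrt{203} \cdot 27556\right)^{2}} = \frac{66291}{\left(-5 + 5593868 \sqrt{203}\right)^{2}}$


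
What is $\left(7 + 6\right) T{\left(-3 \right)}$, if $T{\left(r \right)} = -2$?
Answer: $-26$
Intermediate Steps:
$\left(7 + 6\right) T{\left(-3 \right)} = \left(7 + 6\right) \left(-2\right) = 13 \left(-2\right) = -26$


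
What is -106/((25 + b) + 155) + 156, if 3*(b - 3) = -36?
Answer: 26570/171 ≈ 155.38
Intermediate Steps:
b = -9 (b = 3 + (1/3)*(-36) = 3 - 12 = -9)
-106/((25 + b) + 155) + 156 = -106/((25 - 9) + 155) + 156 = -106/(16 + 155) + 156 = -106/171 + 156 = 26570/171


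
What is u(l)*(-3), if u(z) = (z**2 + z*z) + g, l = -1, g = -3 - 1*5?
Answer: 18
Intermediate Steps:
g = -8 (g = -3 - 5 = -8)
u(z) = -8 + 2*z**2 (u(z) = (z**2 + z*z) - 8 = (z**2 + z**2) - 8 = 2*z**2 - 8 = -8 + 2*z**2)
u(l)*(-3) = (-8 + 2*(-1)**2)*(-3) = (-8 + 2*1)*(-3) = (-8 + 2)*(-3) = -6*(-3) = 18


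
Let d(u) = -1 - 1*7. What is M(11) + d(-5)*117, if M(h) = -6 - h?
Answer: -953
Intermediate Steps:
d(u) = -8 (d(u) = -1 - 7 = -8)
M(11) + d(-5)*117 = (-6 - 1*11) - 8*117 = (-6 - 11) - 936 = -17 - 936 = -953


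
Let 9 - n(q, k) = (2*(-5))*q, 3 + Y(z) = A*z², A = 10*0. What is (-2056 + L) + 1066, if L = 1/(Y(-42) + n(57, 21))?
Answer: -570239/576 ≈ -990.00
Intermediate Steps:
A = 0
Y(z) = -3 (Y(z) = -3 + 0*z² = -3 + 0 = -3)
n(q, k) = 9 + 10*q (n(q, k) = 9 - 2*(-5)*q = 9 - (-10)*q = 9 + 10*q)
L = 1/576 (L = 1/(-3 + (9 + 10*57)) = 1/(-3 + (9 + 570)) = 1/(-3 + 579) = 1/576 ≈ 0.0017361)
(-2056 + L) + 1066 = (-2056 + 1/576) + 1066 = -1184255/576 + 1066 = -570239/576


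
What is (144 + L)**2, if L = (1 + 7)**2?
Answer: 43264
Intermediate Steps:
L = 64 (L = 8**2 = 64)
(144 + L)**2 = (144 + 64)**2 = 208**2 = 43264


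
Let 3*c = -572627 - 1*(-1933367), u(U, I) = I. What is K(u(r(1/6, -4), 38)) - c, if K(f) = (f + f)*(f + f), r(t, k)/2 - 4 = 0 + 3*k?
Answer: -447804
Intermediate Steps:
r(t, k) = 8 + 6*k (r(t, k) = 8 + 2*(0 + 3*k) = 8 + 2*(3*k) = 8 + 6*k)
K(f) = 4*f² (K(f) = (2*f)*(2*f) = 4*f²)
c = 453580 (c = (-572627 - 1*(-1933367))/3 = (-572627 + 1933367)/3 = (⅓)*1360740 = 453580)
K(u(r(1/6, -4), 38)) - c = 4*38² - 1*453580 = 4*1444 - 453580 = 5776 - 453580 = -447804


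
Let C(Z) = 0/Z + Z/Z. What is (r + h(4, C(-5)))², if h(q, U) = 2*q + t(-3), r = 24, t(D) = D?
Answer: 841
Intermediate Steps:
C(Z) = 1 (C(Z) = 0 + 1 = 1)
h(q, U) = -3 + 2*q (h(q, U) = 2*q - 3 = -3 + 2*q)
(r + h(4, C(-5)))² = (24 + (-3 + 2*4))² = (24 + (-3 + 8))² = (24 + 5)² = 29² = 841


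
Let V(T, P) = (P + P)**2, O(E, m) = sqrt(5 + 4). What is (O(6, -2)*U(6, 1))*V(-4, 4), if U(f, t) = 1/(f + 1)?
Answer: 192/7 ≈ 27.429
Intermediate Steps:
U(f, t) = 1/(1 + f)
O(E, m) = 3 (O(E, m) = sqrt(9) = 3)
V(T, P) = 4*P**2 (V(T, P) = (2*P)**2 = 4*P**2)
(O(6, -2)*U(6, 1))*V(-4, 4) = (3/(1 + 6))*(4*4**2) = (3/7)*(4*16) = (3*(1/7))*64 = (3/7)*64 = 192/7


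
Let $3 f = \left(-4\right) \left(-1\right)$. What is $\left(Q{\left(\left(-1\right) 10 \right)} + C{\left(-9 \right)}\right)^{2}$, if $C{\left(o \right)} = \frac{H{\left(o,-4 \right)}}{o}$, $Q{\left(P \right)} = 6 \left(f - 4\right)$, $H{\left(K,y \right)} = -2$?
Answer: $\frac{20164}{81} \approx 248.94$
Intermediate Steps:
$f = \frac{4}{3}$ ($f = \frac{\left(-4\right) \left(-1\right)}{3} = \frac{1}{3} \cdot 4 = \frac{4}{3} \approx 1.3333$)
$Q{\left(P \right)} = -16$ ($Q{\left(P \right)} = 6 \left(\frac{4}{3} - 4\right) = 6 \left(- \frac{8}{3}\right) = -16$)
$C{\left(o \right)} = - \frac{2}{o}$
$\left(Q{\left(\left(-1\right) 10 \right)} + C{\left(-9 \right)}\right)^{2} = \left(-16 - \frac{2}{-9}\right)^{2} = \left(-16 - - \frac{2}{9}\right)^{2} = \left(-16 + \frac{2}{9}\right)^{2} = \left(- \frac{142}{9}\right)^{2} = \frac{20164}{81}$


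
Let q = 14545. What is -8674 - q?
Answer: -23219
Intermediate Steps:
-8674 - q = -8674 - 1*14545 = -8674 - 14545 = -23219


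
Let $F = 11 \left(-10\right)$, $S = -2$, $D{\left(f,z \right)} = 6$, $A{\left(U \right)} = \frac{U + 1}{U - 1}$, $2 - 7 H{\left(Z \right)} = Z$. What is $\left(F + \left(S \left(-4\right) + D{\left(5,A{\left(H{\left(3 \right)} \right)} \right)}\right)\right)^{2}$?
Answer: $9216$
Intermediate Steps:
$H{\left(Z \right)} = \frac{2}{7} - \frac{Z}{7}$
$A{\left(U \right)} = \frac{1 + U}{-1 + U}$
$F = -110$
$\left(F + \left(S \left(-4\right) + D{\left(5,A{\left(H{\left(3 \right)} \right)} \right)}\right)\right)^{2} = \left(-110 + \left(\left(-2\right) \left(-4\right) + 6\right)\right)^{2} = \left(-110 + \left(8 + 6\right)\right)^{2} = \left(-110 + 14\right)^{2} = \left(-96\right)^{2} = 9216$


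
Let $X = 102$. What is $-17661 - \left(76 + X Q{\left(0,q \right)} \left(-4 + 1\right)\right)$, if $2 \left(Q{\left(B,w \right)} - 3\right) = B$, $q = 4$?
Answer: $-16819$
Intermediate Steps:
$Q{\left(B,w \right)} = 3 + \frac{B}{2}$
$-17661 - \left(76 + X Q{\left(0,q \right)} \left(-4 + 1\right)\right) = -17661 - \left(76 + 102 \left(3 + \frac{1}{2} \cdot 0\right) \left(-4 + 1\right)\right) = -17661 - \left(76 + 102 \left(3 + 0\right) \left(-3\right)\right) = -17661 - \left(76 + 102 \cdot 3 \left(-3\right)\right) = -17661 - \left(76 + 102 \left(-9\right)\right) = -17661 - \left(76 - 918\right) = -17661 - -842 = -17661 + 842 = -16819$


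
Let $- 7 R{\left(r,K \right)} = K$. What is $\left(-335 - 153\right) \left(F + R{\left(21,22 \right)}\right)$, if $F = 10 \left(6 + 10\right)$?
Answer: $- \frac{535824}{7} \approx -76546.0$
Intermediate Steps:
$F = 160$ ($F = 10 \cdot 16 = 160$)
$R{\left(r,K \right)} = - \frac{K}{7}$
$\left(-335 - 153\right) \left(F + R{\left(21,22 \right)}\right) = \left(-335 - 153\right) \left(160 - \frac{22}{7}\right) = - 488 \left(160 - \frac{22}{7}\right) = \left(-488\right) \frac{1098}{7} = - \frac{535824}{7}$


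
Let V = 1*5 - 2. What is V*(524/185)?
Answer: 1572/185 ≈ 8.4973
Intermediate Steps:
V = 3 (V = 5 - 2 = 3)
V*(524/185) = 3*(524/185) = 1572/185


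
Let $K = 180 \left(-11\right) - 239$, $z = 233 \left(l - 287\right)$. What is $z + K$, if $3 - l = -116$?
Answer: $-41363$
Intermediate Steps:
$l = 119$ ($l = 3 - -116 = 3 + 116 = 119$)
$z = -39144$ ($z = 233 \left(119 - 287\right) = 233 \left(-168\right) = -39144$)
$K = -2219$ ($K = -1980 - 239 = -2219$)
$z + K = -39144 - 2219 = -41363$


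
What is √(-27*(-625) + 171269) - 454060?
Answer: -454060 + 4*√11759 ≈ -4.5363e+5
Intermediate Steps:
√(-27*(-625) + 171269) - 454060 = √(16875 + 171269) - 454060 = √188144 - 454060 = 4*√11759 - 454060 = -454060 + 4*√11759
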